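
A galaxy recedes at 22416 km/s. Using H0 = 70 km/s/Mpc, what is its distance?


d = v / H0 = 22416 / 70 = 320.2286

320.2286 Mpc


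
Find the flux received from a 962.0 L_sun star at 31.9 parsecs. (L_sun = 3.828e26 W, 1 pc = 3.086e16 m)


F = L / (4*pi*d^2) = 3.683e+29 / (4*pi*(9.844e+17)^2) = 3.024e-08

3.024e-08 W/m^2


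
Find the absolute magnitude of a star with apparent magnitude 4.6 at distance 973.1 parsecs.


M = m - 5*log10(d) + 5 = 4.6 - 5*log10(973.1) + 5 = -5.3408

-5.3408


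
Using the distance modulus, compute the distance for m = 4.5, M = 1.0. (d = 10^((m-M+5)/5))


d = 10^((m - M + 5)/5) = 10^((4.5 - 1.0 + 5)/5) = 50.1187

50.1187 pc


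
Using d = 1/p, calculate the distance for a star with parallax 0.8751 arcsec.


d = 1/p = 1/0.8751 = 1.1427

1.1427 pc


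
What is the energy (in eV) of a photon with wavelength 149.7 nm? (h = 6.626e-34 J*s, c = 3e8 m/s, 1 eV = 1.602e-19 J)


E = hc/lambda = 6.626e-34 * 3e8 / 1.497e-07 = 1.328e-18 J = 8.2887 eV

8.2887 eV


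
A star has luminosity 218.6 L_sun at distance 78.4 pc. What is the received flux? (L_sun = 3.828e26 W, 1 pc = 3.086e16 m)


F = L / (4*pi*d^2) = 8.368e+28 / (4*pi*(2.419e+18)^2) = 1.138e-09

1.138e-09 W/m^2


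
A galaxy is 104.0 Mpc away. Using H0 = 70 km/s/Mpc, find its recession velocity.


v = H0 * d = 70 * 104.0 = 7280.0

7280.0 km/s


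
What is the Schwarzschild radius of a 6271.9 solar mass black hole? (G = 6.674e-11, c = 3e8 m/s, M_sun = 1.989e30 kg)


M = 6271.9 * 1.989e30 kg = 1.24748091e+34 kg. rs = 2GM/c^2 = 2 * 6.674e-11 * 1.24748091e+34 / (3e8)^2 = 1.850e+07

1.850e+07 m


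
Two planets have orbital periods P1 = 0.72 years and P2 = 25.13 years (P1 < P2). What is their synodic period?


1/P_syn = |1/P1 - 1/P2| = |1/0.72 - 1/25.13| => P_syn = 0.7412

0.7412 years


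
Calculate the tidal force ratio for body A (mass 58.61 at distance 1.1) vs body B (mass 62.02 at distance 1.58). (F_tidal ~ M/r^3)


Ratio = (M1/r1^3) / (M2/r2^3) = (58.61/1.1^3) / (62.02/1.58^3) = 2.8005

2.8005


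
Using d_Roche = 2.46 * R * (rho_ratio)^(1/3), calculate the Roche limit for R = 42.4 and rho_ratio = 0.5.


d_Roche = 2.46 * 42.4 * 0.5^(1/3) = 82.7861

82.7861


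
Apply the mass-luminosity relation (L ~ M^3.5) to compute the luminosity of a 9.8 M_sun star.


L/L_sun = (M/M_sun)^3.5 = 9.8^3.5 = 2946.397

2946.397 L_sun


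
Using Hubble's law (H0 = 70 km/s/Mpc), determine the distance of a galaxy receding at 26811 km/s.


d = v / H0 = 26811 / 70 = 383.0143

383.0143 Mpc


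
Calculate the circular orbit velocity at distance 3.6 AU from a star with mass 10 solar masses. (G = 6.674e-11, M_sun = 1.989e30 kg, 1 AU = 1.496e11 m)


v = sqrt(GM/r) = sqrt(6.674e-11 * 1.989e+31 / 5.386e+11) = 49647.0497

49647.0497 m/s


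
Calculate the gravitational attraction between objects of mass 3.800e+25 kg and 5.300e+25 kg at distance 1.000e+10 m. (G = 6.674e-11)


F = G*m1*m2/r^2 = 6.674e-11 * 3.800e+25 * 5.300e+25 / (1.000e+10)^2 = 6.674e-11 * 2.014e+51 / 1.000e+20 = 1.344e+21

1.344e+21 N


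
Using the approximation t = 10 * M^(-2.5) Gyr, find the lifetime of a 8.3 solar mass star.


t = 10 * M^(-2.5) = 10 * 8.3^(-2.5) = 0.0504

0.0504 Gyr


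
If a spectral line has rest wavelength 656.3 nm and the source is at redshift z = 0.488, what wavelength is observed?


lam_obs = lam_emit * (1 + z) = 656.3 * (1 + 0.488) = 976.5744

976.5744 nm


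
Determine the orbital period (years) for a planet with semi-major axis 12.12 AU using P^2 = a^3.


P = a^(3/2) = 12.12^1.5 = 42.1943

42.1943 years


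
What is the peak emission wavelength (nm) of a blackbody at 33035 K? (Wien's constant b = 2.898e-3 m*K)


lam_max = b / T = 2.898e-3 / 33035 = 8.773e-08 m = 87.7251 nm

87.7251 nm


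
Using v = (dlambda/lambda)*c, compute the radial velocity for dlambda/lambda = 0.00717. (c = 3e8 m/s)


v = (dlambda/lambda) * c = 0.00717 * 3e8 = 2.151e+06

2.151e+06 m/s


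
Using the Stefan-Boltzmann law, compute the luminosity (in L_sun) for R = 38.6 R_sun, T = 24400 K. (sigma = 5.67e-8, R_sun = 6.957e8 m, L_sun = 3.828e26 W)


R = 38.6 * 6.957e8 m = 2.685402e+10 m. L = 4*pi*R^2*sigma*T^4 = 4*pi*(2.685402e+10)^2 * 5.67e-8 * 24400^4 = 1.821255366e+32 W. L/L_sun = 1.821255366e+32 / 3.828e26 = 475772.0392

475772.0392 L_sun


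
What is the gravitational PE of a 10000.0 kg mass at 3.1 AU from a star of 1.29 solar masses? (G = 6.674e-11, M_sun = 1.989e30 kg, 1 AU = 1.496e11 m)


M = 1.29 * 1.989e30 kg = 2.56581e+30 kg; r = 3.1 AU * 1.496e11 m/AU = 4.6376e+11 m. U = -GM*m/r = -(6.674e-11 * 2.56581e+30 * 10000.0) / 4.6376e+11 = -3.692e+12

-3.692e+12 J


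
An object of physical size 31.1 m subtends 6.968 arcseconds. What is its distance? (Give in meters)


D = size / theta_rad, theta_rad = 6.968 * pi/(180*3600) = 3.378e-05, D = 920613.587

920613.587 m


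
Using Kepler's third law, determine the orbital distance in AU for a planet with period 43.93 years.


a = P^(2/3) = 43.93^(2/3) = 12.4501

12.4501 AU


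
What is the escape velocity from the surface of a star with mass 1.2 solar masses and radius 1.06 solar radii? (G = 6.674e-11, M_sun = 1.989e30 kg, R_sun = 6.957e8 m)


M = 1.2 * 1.989e30 kg = 2.3868e+30 kg; R = 1.06 * 6.957e8 m = 7.37442e+08 m. v_esc = sqrt(2GM/R) = sqrt(2 * 6.674e-11 * 2.3868e+30 / 7.37442e+08) = 657282.6662

657282.6662 m/s


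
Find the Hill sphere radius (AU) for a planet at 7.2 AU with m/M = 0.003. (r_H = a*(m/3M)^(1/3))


r_H = a * (m/3M)^(1/3) = 7.2 * (0.003/3)^(1/3) = 0.72

0.72 AU


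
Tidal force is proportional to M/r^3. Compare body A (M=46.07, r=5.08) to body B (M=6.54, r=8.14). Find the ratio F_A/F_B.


Ratio = (M1/r1^3) / (M2/r2^3) = (46.07/5.08^3) / (6.54/8.14^3) = 28.9816

28.9816


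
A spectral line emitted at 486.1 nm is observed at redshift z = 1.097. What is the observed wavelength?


lam_obs = lam_emit * (1 + z) = 486.1 * (1 + 1.097) = 1019.3517

1019.3517 nm


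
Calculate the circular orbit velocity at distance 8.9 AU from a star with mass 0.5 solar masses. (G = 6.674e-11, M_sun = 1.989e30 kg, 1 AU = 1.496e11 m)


v = sqrt(GM/r) = sqrt(6.674e-11 * 9.945e+29 / 1.331e+12) = 7060.4876

7060.4876 m/s


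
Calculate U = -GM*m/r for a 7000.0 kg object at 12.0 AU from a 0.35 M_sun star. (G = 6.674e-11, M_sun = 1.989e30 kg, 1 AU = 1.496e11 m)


M = 0.35 * 1.989e30 kg = 6.9615e+29 kg; r = 12.0 AU * 1.496e11 m/AU = 1.7952e+12 m. U = -GM*m/r = -(6.674e-11 * 6.9615e+29 * 7000.0) / 1.7952e+12 = -1.812e+11

-1.812e+11 J


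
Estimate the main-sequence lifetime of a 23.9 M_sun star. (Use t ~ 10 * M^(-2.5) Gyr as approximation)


t = 10 * M^(-2.5) = 10 * 23.9^(-2.5) = 0.0036

0.0036 Gyr


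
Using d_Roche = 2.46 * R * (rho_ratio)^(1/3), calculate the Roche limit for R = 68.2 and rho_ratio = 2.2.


d_Roche = 2.46 * 68.2 * 2.2^(1/3) = 218.2028

218.2028


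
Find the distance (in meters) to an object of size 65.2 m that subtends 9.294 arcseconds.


D = size / theta_rad, theta_rad = 9.294 * pi/(180*3600) = 4.506e-05, D = 1.447e+06

1.447e+06 m


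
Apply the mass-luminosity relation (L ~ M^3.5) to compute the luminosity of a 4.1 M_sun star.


L/L_sun = (M/M_sun)^3.5 = 4.1^3.5 = 139.5544

139.5544 L_sun


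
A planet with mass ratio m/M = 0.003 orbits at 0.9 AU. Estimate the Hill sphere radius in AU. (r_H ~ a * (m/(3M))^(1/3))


r_H = a * (m/3M)^(1/3) = 0.9 * (0.003/3)^(1/3) = 0.09

0.09 AU


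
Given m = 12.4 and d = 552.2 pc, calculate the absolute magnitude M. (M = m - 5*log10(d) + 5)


M = m - 5*log10(d) + 5 = 12.4 - 5*log10(552.2) + 5 = 3.6895

3.6895


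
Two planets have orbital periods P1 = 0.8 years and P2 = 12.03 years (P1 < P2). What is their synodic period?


1/P_syn = |1/P1 - 1/P2| = |1/0.8 - 1/12.03| => P_syn = 0.857

0.857 years


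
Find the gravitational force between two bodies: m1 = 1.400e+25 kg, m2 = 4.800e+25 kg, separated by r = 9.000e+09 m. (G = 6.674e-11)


F = G*m1*m2/r^2 = 6.674e-11 * 1.400e+25 * 4.800e+25 / (9.000e+09)^2 = 6.674e-11 * 6.720e+50 / 8.100e+19 = 5.537e+20

5.537e+20 N


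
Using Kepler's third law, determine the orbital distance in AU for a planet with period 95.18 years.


a = P^(2/3) = 95.18^(2/3) = 20.8464

20.8464 AU


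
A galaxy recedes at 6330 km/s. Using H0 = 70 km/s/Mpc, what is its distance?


d = v / H0 = 6330 / 70 = 90.4286

90.4286 Mpc


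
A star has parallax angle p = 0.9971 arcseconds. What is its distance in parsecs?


d = 1/p = 1/0.9971 = 1.0029

1.0029 pc


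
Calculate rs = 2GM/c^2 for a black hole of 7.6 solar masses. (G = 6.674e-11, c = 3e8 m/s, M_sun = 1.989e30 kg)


M = 7.6 * 1.989e30 kg = 1.51164e+31 kg. rs = 2GM/c^2 = 2 * 6.674e-11 * 1.51164e+31 / (3e8)^2 = 22419.3008

22419.3008 m


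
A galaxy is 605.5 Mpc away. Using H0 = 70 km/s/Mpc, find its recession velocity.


v = H0 * d = 70 * 605.5 = 42385.0

42385.0 km/s


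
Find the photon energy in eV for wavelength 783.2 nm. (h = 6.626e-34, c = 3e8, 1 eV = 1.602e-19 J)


E = hc/lambda = 6.626e-34 * 3e8 / 7.832e-07 = 2.538e-19 J = 1.5843 eV

1.5843 eV


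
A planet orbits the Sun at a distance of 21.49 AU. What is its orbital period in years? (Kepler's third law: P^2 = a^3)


P = a^(3/2) = 21.49^1.5 = 99.6219

99.6219 years


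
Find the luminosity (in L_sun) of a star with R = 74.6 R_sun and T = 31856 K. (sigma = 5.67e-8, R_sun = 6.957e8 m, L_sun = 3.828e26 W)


R = 74.6 * 6.957e8 m = 5.189922e+10 m. L = 4*pi*R^2*sigma*T^4 = 4*pi*(5.189922e+10)^2 * 5.67e-8 * 31856^4 = 1.976421435e+33 W. L/L_sun = 1.976421435e+33 / 3.828e26 = 5.163e+06

5.163e+06 L_sun


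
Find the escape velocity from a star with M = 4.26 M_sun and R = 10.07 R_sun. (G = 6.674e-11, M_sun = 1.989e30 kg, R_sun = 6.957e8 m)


M = 4.26 * 1.989e30 kg = 8.47314e+30 kg; R = 10.07 * 6.957e8 m = 7.005699e+09 m. v_esc = sqrt(2GM/R) = sqrt(2 * 6.674e-11 * 8.47314e+30 / 7.005699e+09) = 401795.0233

401795.0233 m/s


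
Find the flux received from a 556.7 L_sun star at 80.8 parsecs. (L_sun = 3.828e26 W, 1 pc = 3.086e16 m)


F = L / (4*pi*d^2) = 2.131e+29 / (4*pi*(2.493e+18)^2) = 2.728e-09

2.728e-09 W/m^2


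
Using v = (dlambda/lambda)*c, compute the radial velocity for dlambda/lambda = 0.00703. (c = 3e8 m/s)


v = (dlambda/lambda) * c = 0.00703 * 3e8 = 2.109e+06

2.109e+06 m/s


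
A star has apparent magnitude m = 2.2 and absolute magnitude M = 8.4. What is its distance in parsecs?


d = 10^((m - M + 5)/5) = 10^((2.2 - 8.4 + 5)/5) = 0.5754

0.5754 pc


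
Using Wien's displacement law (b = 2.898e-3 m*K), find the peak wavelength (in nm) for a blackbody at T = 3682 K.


lam_max = b / T = 2.898e-3 / 3682 = 7.871e-07 m = 787.0722 nm

787.0722 nm


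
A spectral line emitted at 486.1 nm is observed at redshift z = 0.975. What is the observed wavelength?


lam_obs = lam_emit * (1 + z) = 486.1 * (1 + 0.975) = 960.0475

960.0475 nm


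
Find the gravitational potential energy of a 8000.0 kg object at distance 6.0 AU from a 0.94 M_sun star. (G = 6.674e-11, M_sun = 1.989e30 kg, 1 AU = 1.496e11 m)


M = 0.94 * 1.989e30 kg = 1.86966e+30 kg; r = 6.0 AU * 1.496e11 m/AU = 8.976e+11 m. U = -GM*m/r = -(6.674e-11 * 1.86966e+30 * 8000.0) / 8.976e+11 = -1.112e+12

-1.112e+12 J


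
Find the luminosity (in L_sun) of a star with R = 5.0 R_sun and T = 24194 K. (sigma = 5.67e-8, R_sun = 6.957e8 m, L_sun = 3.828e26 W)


R = 5.0 * 6.957e8 m = 3.4785e+09 m. L = 4*pi*R^2*sigma*T^4 = 4*pi*(3.4785e+09)^2 * 5.67e-8 * 24194^4 = 2.953980632e+30 W. L/L_sun = 2.953980632e+30 / 3.828e26 = 7716.7728

7716.7728 L_sun


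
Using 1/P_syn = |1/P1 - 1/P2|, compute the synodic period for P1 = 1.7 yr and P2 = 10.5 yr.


1/P_syn = |1/P1 - 1/P2| = |1/1.7 - 1/10.5| => P_syn = 2.0284

2.0284 years


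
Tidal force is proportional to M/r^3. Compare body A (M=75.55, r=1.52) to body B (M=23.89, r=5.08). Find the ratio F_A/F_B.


Ratio = (M1/r1^3) / (M2/r2^3) = (75.55/1.52^3) / (23.89/5.08^3) = 118.0535

118.0535


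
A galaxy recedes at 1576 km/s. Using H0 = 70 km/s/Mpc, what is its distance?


d = v / H0 = 1576 / 70 = 22.5143

22.5143 Mpc


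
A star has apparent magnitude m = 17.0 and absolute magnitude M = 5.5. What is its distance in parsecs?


d = 10^((m - M + 5)/5) = 10^((17.0 - 5.5 + 5)/5) = 1995.2623

1995.2623 pc


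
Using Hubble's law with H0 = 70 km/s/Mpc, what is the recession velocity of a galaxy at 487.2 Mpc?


v = H0 * d = 70 * 487.2 = 34104.0

34104.0 km/s


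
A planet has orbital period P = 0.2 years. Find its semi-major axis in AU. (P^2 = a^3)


a = P^(2/3) = 0.2^(2/3) = 0.342

0.342 AU


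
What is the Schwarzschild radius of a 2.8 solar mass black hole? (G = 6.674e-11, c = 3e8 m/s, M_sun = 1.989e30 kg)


M = 2.8 * 1.989e30 kg = 5.5692e+30 kg. rs = 2GM/c^2 = 2 * 6.674e-11 * 5.5692e+30 / (3e8)^2 = 8259.7424

8259.7424 m


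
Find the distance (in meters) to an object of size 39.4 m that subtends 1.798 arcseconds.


D = size / theta_rad, theta_rad = 1.798 * pi/(180*3600) = 8.717e-06, D = 4.520e+06

4.520e+06 m


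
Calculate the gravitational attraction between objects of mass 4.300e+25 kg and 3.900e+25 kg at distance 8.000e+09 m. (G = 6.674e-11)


F = G*m1*m2/r^2 = 6.674e-11 * 4.300e+25 * 3.900e+25 / (8.000e+09)^2 = 6.674e-11 * 1.677e+51 / 6.400e+19 = 1.749e+21

1.749e+21 N


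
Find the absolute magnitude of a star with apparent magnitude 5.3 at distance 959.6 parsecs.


M = m - 5*log10(d) + 5 = 5.3 - 5*log10(959.6) + 5 = -4.6105

-4.6105


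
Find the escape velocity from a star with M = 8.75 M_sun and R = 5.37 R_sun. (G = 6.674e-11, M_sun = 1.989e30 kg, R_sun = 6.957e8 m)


M = 8.75 * 1.989e30 kg = 1.740375e+31 kg; R = 5.37 * 6.957e8 m = 3.735909e+09 m. v_esc = sqrt(2GM/R) = sqrt(2 * 6.674e-11 * 1.740375e+31 / 3.735909e+09) = 788553.8792

788553.8792 m/s


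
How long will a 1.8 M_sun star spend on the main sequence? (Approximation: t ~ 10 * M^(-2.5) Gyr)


t = 10 * M^(-2.5) = 10 * 1.8^(-2.5) = 2.3005

2.3005 Gyr


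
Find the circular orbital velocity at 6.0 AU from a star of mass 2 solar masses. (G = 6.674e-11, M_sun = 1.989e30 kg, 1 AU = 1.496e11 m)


v = sqrt(GM/r) = sqrt(6.674e-11 * 3.978e+30 / 8.976e+11) = 17198.2425

17198.2425 m/s


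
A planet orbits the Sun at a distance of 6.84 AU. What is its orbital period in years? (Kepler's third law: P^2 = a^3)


P = a^(3/2) = 6.84^1.5 = 17.8889

17.8889 years


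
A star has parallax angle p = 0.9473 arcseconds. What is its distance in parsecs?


d = 1/p = 1/0.9473 = 1.0556

1.0556 pc


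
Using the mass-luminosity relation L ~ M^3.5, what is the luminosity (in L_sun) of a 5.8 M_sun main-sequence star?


L/L_sun = (M/M_sun)^3.5 = 5.8^3.5 = 469.8919

469.8919 L_sun


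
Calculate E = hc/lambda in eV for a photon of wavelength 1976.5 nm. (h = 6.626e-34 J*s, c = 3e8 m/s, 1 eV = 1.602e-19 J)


E = hc/lambda = 6.626e-34 * 3e8 / 1.977e-06 = 1.006e-19 J = 0.6278 eV

0.6278 eV


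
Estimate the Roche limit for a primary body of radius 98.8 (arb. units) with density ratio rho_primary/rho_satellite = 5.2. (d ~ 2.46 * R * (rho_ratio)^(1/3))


d_Roche = 2.46 * 98.8 * 5.2^(1/3) = 421.0754

421.0754


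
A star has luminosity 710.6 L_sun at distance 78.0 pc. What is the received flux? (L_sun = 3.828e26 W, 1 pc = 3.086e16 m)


F = L / (4*pi*d^2) = 2.720e+29 / (4*pi*(2.407e+18)^2) = 3.736e-09

3.736e-09 W/m^2


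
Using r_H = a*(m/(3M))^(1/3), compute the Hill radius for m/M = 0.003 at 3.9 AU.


r_H = a * (m/3M)^(1/3) = 3.9 * (0.003/3)^(1/3) = 0.39

0.39 AU


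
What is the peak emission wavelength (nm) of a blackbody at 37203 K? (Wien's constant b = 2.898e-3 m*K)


lam_max = b / T = 2.898e-3 / 37203 = 7.790e-08 m = 77.8969 nm

77.8969 nm


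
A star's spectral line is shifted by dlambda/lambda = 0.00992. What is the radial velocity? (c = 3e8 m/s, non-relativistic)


v = (dlambda/lambda) * c = 0.00992 * 3e8 = 2.976e+06

2.976e+06 m/s


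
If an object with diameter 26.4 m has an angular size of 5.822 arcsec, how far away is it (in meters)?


D = size / theta_rad, theta_rad = 5.822 * pi/(180*3600) = 2.823e-05, D = 935312.7593

935312.7593 m


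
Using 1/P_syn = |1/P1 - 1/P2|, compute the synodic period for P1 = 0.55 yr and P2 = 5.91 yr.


1/P_syn = |1/P1 - 1/P2| = |1/0.55 - 1/5.91| => P_syn = 0.6064

0.6064 years


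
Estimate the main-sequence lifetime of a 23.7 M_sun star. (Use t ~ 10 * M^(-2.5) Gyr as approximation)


t = 10 * M^(-2.5) = 10 * 23.7^(-2.5) = 0.0037

0.0037 Gyr


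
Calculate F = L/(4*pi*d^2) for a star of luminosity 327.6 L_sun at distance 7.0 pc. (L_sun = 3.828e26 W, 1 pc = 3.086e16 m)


F = L / (4*pi*d^2) = 1.254e+29 / (4*pi*(2.160e+17)^2) = 2.139e-07

2.139e-07 W/m^2


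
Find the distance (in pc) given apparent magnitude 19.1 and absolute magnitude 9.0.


d = 10^((m - M + 5)/5) = 10^((19.1 - 9.0 + 5)/5) = 1047.1285

1047.1285 pc


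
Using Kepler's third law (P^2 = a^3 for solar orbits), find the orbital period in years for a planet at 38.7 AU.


P = a^(3/2) = 38.7^1.5 = 240.7501

240.7501 years


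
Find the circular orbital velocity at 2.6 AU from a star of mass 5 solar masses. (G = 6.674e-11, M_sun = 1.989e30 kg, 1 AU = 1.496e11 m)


v = sqrt(GM/r) = sqrt(6.674e-11 * 9.945e+30 / 3.890e+11) = 41308.8423

41308.8423 m/s


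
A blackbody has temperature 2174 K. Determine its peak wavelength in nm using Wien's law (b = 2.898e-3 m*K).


lam_max = b / T = 2.898e-3 / 2174 = 1.333e-06 m = 1333.0267 nm

1333.0267 nm


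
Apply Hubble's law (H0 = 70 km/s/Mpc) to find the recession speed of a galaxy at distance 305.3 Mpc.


v = H0 * d = 70 * 305.3 = 21371.0

21371.0 km/s


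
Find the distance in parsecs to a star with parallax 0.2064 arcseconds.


d = 1/p = 1/0.2064 = 4.845

4.845 pc


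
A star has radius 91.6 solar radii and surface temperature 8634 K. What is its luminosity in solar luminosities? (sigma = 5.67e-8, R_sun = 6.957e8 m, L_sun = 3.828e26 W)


R = 91.6 * 6.957e8 m = 6.372612e+10 m. L = 4*pi*R^2*sigma*T^4 = 4*pi*(6.372612e+10)^2 * 5.67e-8 * 8634^4 = 1.607963011e+31 W. L/L_sun = 1.607963011e+31 / 3.828e26 = 42005.3033

42005.3033 L_sun


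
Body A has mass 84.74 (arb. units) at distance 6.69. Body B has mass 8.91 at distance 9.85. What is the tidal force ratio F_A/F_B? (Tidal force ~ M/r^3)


Ratio = (M1/r1^3) / (M2/r2^3) = (84.74/6.69^3) / (8.91/9.85^3) = 30.3558

30.3558


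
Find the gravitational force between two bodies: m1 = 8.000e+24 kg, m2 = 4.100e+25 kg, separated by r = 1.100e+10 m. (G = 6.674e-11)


F = G*m1*m2/r^2 = 6.674e-11 * 8.000e+24 * 4.100e+25 / (1.100e+10)^2 = 6.674e-11 * 3.280e+50 / 1.210e+20 = 1.809e+20

1.809e+20 N


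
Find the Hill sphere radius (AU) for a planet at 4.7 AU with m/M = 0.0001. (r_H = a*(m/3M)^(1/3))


r_H = a * (m/3M)^(1/3) = 4.7 * (0.0001/3)^(1/3) = 0.1513

0.1513 AU


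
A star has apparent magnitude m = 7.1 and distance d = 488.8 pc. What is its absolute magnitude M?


M = m - 5*log10(d) + 5 = 7.1 - 5*log10(488.8) + 5 = -1.3457

-1.3457


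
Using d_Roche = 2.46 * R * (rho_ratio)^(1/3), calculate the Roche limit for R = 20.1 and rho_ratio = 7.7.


d_Roche = 2.46 * 20.1 * 7.7^(1/3) = 97.6401

97.6401


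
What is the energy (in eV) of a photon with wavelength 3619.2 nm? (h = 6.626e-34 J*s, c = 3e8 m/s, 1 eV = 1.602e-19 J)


E = hc/lambda = 6.626e-34 * 3e8 / 3.619e-06 = 5.492e-20 J = 0.3428 eV

0.3428 eV


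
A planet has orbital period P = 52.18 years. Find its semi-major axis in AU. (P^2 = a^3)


a = P^(2/3) = 52.18^(2/3) = 13.9638

13.9638 AU


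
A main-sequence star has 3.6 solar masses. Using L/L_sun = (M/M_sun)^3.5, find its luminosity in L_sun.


L/L_sun = (M/M_sun)^3.5 = 3.6^3.5 = 88.5235

88.5235 L_sun


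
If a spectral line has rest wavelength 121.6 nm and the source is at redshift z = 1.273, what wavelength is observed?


lam_obs = lam_emit * (1 + z) = 121.6 * (1 + 1.273) = 276.3968

276.3968 nm


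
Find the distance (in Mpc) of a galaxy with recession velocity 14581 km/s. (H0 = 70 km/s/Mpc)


d = v / H0 = 14581 / 70 = 208.3

208.3 Mpc


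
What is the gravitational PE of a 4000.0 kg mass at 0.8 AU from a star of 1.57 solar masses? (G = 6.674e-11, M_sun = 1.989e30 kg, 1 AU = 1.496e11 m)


M = 1.57 * 1.989e30 kg = 3.12273e+30 kg; r = 0.8 AU * 1.496e11 m/AU = 1.1968e+11 m. U = -GM*m/r = -(6.674e-11 * 3.12273e+30 * 4000.0) / 1.1968e+11 = -6.966e+12

-6.966e+12 J


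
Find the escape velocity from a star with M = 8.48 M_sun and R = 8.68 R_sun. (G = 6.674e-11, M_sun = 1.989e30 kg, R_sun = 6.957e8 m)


M = 8.48 * 1.989e30 kg = 1.686672e+31 kg; R = 8.68 * 6.957e8 m = 6.038676e+09 m. v_esc = sqrt(2GM/R) = sqrt(2 * 6.674e-11 * 1.686672e+31 / 6.038676e+09) = 610594.0282

610594.0282 m/s


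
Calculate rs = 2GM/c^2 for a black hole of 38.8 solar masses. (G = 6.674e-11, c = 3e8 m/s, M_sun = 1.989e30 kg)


M = 38.8 * 1.989e30 kg = 7.71732e+31 kg. rs = 2GM/c^2 = 2 * 6.674e-11 * 7.71732e+31 / (3e8)^2 = 114456.4304

114456.4304 m


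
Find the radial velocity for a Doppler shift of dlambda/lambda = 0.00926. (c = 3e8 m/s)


v = (dlambda/lambda) * c = 0.00926 * 3e8 = 2.778e+06

2.778e+06 m/s


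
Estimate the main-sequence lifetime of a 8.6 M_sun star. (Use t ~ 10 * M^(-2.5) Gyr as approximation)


t = 10 * M^(-2.5) = 10 * 8.6^(-2.5) = 0.0461

0.0461 Gyr


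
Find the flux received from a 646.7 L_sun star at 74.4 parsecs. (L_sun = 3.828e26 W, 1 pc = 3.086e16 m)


F = L / (4*pi*d^2) = 2.476e+29 / (4*pi*(2.296e+18)^2) = 3.737e-09

3.737e-09 W/m^2


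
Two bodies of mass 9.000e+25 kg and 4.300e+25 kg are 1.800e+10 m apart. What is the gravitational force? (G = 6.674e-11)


F = G*m1*m2/r^2 = 6.674e-11 * 9.000e+25 * 4.300e+25 / (1.800e+10)^2 = 6.674e-11 * 3.870e+51 / 3.240e+20 = 7.972e+20

7.972e+20 N


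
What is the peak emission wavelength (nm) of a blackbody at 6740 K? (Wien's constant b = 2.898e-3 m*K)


lam_max = b / T = 2.898e-3 / 6740 = 4.300e-07 m = 429.9703 nm

429.9703 nm


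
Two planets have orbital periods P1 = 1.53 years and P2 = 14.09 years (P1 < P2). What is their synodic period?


1/P_syn = |1/P1 - 1/P2| = |1/1.53 - 1/14.09| => P_syn = 1.7164

1.7164 years


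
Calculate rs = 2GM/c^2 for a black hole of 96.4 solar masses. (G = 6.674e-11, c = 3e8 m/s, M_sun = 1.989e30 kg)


M = 96.4 * 1.989e30 kg = 1.917396e+32 kg. rs = 2GM/c^2 = 2 * 6.674e-11 * 1.917396e+32 / (3e8)^2 = 284371.1312

284371.1312 m


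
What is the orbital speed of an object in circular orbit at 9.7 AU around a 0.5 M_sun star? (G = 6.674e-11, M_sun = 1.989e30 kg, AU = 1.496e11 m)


v = sqrt(GM/r) = sqrt(6.674e-11 * 9.945e+29 / 1.451e+12) = 6763.0692

6763.0692 m/s


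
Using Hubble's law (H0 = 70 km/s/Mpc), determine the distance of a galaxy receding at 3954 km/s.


d = v / H0 = 3954 / 70 = 56.4857

56.4857 Mpc


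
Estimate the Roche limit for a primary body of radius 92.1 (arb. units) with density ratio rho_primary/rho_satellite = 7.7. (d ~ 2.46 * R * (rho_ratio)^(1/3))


d_Roche = 2.46 * 92.1 * 7.7^(1/3) = 447.3955

447.3955


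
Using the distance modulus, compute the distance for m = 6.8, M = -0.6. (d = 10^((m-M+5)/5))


d = 10^((m - M + 5)/5) = 10^((6.8 - -0.6 + 5)/5) = 301.9952

301.9952 pc


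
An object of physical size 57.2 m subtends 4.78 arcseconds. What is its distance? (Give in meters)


D = size / theta_rad, theta_rad = 4.78 * pi/(180*3600) = 2.317e-05, D = 2.468e+06

2.468e+06 m


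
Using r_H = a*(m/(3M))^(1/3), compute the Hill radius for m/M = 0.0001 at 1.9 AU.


r_H = a * (m/3M)^(1/3) = 1.9 * (0.0001/3)^(1/3) = 0.0611

0.0611 AU


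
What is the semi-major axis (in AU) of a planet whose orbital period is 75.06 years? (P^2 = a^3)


a = P^(2/3) = 75.06^(2/3) = 17.794

17.794 AU


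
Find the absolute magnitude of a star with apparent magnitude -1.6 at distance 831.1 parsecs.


M = m - 5*log10(d) + 5 = -1.6 - 5*log10(831.1) + 5 = -11.1983

-11.1983


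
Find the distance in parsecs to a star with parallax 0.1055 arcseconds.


d = 1/p = 1/0.1055 = 9.4787

9.4787 pc


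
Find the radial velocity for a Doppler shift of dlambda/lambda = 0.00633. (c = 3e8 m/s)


v = (dlambda/lambda) * c = 0.00633 * 3e8 = 1.899e+06

1.899e+06 m/s


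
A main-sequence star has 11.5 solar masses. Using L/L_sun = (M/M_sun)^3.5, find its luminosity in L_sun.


L/L_sun = (M/M_sun)^3.5 = 11.5^3.5 = 5157.5381

5157.5381 L_sun


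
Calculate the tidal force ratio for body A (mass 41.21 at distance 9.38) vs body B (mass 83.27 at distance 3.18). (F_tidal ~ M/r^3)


Ratio = (M1/r1^3) / (M2/r2^3) = (41.21/9.38^3) / (83.27/3.18^3) = 0.0193

0.0193


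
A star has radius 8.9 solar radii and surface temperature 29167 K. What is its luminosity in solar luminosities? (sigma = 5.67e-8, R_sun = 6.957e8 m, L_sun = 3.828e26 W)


R = 8.9 * 6.957e8 m = 6.19173e+09 m. L = 4*pi*R^2*sigma*T^4 = 4*pi*(6.19173e+09)^2 * 5.67e-8 * 29167^4 = 1.976896759e+31 W. L/L_sun = 1.976896759e+31 / 3.828e26 = 51643.071

51643.071 L_sun


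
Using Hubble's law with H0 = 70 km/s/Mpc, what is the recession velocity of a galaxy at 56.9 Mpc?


v = H0 * d = 70 * 56.9 = 3983.0

3983.0 km/s


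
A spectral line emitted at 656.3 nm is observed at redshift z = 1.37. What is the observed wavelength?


lam_obs = lam_emit * (1 + z) = 656.3 * (1 + 1.37) = 1555.431

1555.431 nm


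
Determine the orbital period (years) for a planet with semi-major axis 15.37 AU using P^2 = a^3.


P = a^(3/2) = 15.37^1.5 = 60.2575

60.2575 years


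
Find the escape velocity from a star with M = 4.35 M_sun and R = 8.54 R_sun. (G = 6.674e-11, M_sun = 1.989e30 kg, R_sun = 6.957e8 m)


M = 4.35 * 1.989e30 kg = 8.65215e+30 kg; R = 8.54 * 6.957e8 m = 5.941278e+09 m. v_esc = sqrt(2GM/R) = sqrt(2 * 6.674e-11 * 8.65215e+30 / 5.941278e+09) = 440889.9325

440889.9325 m/s


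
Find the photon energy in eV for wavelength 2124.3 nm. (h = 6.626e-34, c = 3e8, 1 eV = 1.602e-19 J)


E = hc/lambda = 6.626e-34 * 3e8 / 2.124e-06 = 9.357e-20 J = 0.5841 eV

0.5841 eV


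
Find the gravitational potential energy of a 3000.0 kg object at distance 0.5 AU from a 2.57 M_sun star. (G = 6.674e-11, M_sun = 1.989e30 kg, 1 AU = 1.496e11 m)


M = 2.57 * 1.989e30 kg = 5.11173e+30 kg; r = 0.5 AU * 1.496e11 m/AU = 7.48e+10 m. U = -GM*m/r = -(6.674e-11 * 5.11173e+30 * 3000.0) / 7.48e+10 = -1.368e+13

-1.368e+13 J


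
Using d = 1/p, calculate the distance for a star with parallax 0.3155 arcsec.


d = 1/p = 1/0.3155 = 3.1696

3.1696 pc


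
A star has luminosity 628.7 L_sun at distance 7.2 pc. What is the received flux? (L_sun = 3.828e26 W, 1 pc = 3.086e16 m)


F = L / (4*pi*d^2) = 2.407e+29 / (4*pi*(2.222e+17)^2) = 3.879e-07

3.879e-07 W/m^2


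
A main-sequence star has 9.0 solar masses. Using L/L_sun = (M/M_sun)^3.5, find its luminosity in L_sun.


L/L_sun = (M/M_sun)^3.5 = 9.0^3.5 = 2187.0

2187.0 L_sun


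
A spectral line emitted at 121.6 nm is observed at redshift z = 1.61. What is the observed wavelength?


lam_obs = lam_emit * (1 + z) = 121.6 * (1 + 1.61) = 317.376

317.376 nm


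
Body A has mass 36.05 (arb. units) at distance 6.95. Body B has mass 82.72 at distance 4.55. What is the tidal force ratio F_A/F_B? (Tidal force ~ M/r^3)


Ratio = (M1/r1^3) / (M2/r2^3) = (36.05/6.95^3) / (82.72/4.55^3) = 0.1223

0.1223


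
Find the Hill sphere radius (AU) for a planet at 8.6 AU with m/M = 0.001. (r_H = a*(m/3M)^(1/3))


r_H = a * (m/3M)^(1/3) = 8.6 * (0.001/3)^(1/3) = 0.5963

0.5963 AU


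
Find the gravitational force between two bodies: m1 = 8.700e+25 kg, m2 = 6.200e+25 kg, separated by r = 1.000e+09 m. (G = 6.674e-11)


F = G*m1*m2/r^2 = 6.674e-11 * 8.700e+25 * 6.200e+25 / (1.000e+09)^2 = 6.674e-11 * 5.394e+51 / 1.000e+18 = 3.600e+23

3.600e+23 N


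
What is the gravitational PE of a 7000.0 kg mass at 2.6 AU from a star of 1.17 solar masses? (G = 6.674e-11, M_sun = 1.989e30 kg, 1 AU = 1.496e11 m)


M = 1.17 * 1.989e30 kg = 2.32713e+30 kg; r = 2.6 AU * 1.496e11 m/AU = 3.8896e+11 m. U = -GM*m/r = -(6.674e-11 * 2.32713e+30 * 7000.0) / 3.8896e+11 = -2.795e+12

-2.795e+12 J


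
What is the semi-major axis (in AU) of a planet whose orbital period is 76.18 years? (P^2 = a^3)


a = P^(2/3) = 76.18^(2/3) = 17.9705

17.9705 AU


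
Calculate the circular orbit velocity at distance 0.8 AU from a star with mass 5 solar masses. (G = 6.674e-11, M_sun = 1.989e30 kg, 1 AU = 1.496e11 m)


v = sqrt(GM/r) = sqrt(6.674e-11 * 9.945e+30 / 1.197e+11) = 74470.5746

74470.5746 m/s


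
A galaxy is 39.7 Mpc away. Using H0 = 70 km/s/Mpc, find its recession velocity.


v = H0 * d = 70 * 39.7 = 2779.0

2779.0 km/s


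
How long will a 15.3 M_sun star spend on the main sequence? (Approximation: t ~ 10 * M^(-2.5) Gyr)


t = 10 * M^(-2.5) = 10 * 15.3^(-2.5) = 0.0109

0.0109 Gyr


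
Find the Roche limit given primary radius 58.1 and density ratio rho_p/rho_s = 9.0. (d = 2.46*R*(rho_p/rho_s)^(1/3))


d_Roche = 2.46 * 58.1 * 9.0^(1/3) = 297.2981

297.2981


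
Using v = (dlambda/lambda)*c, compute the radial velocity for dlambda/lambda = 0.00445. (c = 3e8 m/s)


v = (dlambda/lambda) * c = 0.00445 * 3e8 = 1.335e+06

1.335e+06 m/s


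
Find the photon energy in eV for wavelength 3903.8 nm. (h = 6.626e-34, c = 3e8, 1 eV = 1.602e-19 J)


E = hc/lambda = 6.626e-34 * 3e8 / 3.904e-06 = 5.092e-20 J = 0.3179 eV

0.3179 eV


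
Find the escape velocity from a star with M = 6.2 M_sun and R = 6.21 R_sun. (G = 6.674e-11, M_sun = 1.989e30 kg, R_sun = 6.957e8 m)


M = 6.2 * 1.989e30 kg = 1.23318e+31 kg; R = 6.21 * 6.957e8 m = 4.320297e+09 m. v_esc = sqrt(2GM/R) = sqrt(2 * 6.674e-11 * 1.23318e+31 / 4.320297e+09) = 617254.882

617254.882 m/s


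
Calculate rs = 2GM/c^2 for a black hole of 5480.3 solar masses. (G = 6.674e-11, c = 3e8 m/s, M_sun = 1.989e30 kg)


M = 5480.3 * 1.989e30 kg = 1.09003167e+34 kg. rs = 2GM/c^2 = 2 * 6.674e-11 * 1.09003167e+34 / (3e8)^2 = 1.617e+07

1.617e+07 m


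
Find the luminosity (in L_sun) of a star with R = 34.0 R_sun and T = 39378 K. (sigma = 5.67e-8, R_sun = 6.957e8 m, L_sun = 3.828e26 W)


R = 34.0 * 6.957e8 m = 2.36538e+10 m. L = 4*pi*R^2*sigma*T^4 = 4*pi*(2.36538e+10)^2 * 5.67e-8 * 39378^4 = 9.585381052e+32 W. L/L_sun = 9.585381052e+32 / 3.828e26 = 2.504e+06

2.504e+06 L_sun


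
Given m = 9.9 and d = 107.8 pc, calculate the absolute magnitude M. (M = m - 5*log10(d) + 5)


M = m - 5*log10(d) + 5 = 9.9 - 5*log10(107.8) + 5 = 4.7369

4.7369


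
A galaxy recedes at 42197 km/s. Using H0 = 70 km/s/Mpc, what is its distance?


d = v / H0 = 42197 / 70 = 602.8143

602.8143 Mpc


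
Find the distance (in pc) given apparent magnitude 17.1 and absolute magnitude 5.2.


d = 10^((m - M + 5)/5) = 10^((17.1 - 5.2 + 5)/5) = 2398.8329

2398.8329 pc


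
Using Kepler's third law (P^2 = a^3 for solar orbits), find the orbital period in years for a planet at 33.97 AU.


P = a^(3/2) = 33.97^1.5 = 197.99

197.99 years


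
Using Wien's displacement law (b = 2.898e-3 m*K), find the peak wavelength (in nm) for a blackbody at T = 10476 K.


lam_max = b / T = 2.898e-3 / 10476 = 2.766e-07 m = 276.6323 nm

276.6323 nm


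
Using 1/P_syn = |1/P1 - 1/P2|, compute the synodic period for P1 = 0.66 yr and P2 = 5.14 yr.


1/P_syn = |1/P1 - 1/P2| = |1/0.66 - 1/5.14| => P_syn = 0.7572

0.7572 years


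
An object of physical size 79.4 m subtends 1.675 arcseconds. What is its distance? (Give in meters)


D = size / theta_rad, theta_rad = 1.675 * pi/(180*3600) = 8.121e-06, D = 9.778e+06

9.778e+06 m


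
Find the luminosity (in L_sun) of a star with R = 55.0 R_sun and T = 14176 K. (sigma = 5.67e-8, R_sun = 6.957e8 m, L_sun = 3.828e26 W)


R = 55.0 * 6.957e8 m = 3.82635e+10 m. L = 4*pi*R^2*sigma*T^4 = 4*pi*(3.82635e+10)^2 * 5.67e-8 * 14176^4 = 4.212860967e+31 W. L/L_sun = 4.212860967e+31 / 3.828e26 = 110053.8393

110053.8393 L_sun


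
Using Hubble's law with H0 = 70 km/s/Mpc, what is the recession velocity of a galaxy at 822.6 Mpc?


v = H0 * d = 70 * 822.6 = 57582.0

57582.0 km/s


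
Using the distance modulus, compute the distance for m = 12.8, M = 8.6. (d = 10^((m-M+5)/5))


d = 10^((m - M + 5)/5) = 10^((12.8 - 8.6 + 5)/5) = 69.1831

69.1831 pc


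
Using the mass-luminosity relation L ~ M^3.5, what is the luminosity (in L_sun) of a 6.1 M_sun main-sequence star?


L/L_sun = (M/M_sun)^3.5 = 6.1^3.5 = 560.6017

560.6017 L_sun


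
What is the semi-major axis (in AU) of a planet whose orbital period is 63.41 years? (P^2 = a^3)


a = P^(2/3) = 63.41^(2/3) = 15.9015

15.9015 AU


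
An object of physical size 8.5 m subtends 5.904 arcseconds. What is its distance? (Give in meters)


D = size / theta_rad, theta_rad = 5.904 * pi/(180*3600) = 2.862e-05, D = 296959.8328

296959.8328 m


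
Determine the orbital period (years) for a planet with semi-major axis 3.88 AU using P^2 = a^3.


P = a^(3/2) = 3.88^1.5 = 7.6427

7.6427 years


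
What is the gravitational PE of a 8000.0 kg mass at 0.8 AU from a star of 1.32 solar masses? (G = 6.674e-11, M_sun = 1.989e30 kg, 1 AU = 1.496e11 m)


M = 1.32 * 1.989e30 kg = 2.62548e+30 kg; r = 0.8 AU * 1.496e11 m/AU = 1.1968e+11 m. U = -GM*m/r = -(6.674e-11 * 2.62548e+30 * 8000.0) / 1.1968e+11 = -1.171e+13

-1.171e+13 J


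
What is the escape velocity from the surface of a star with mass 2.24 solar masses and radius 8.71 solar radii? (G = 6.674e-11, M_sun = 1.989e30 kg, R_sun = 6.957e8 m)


M = 2.24 * 1.989e30 kg = 4.45536e+30 kg; R = 8.71 * 6.957e8 m = 6.059547e+09 m. v_esc = sqrt(2GM/R) = sqrt(2 * 6.674e-11 * 4.45536e+30 / 6.059547e+09) = 313277.6559

313277.6559 m/s


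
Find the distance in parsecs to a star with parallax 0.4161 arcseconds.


d = 1/p = 1/0.4161 = 2.4033

2.4033 pc


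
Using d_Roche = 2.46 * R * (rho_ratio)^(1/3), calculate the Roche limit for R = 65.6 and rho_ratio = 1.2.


d_Roche = 2.46 * 65.6 * 1.2^(1/3) = 171.4876

171.4876


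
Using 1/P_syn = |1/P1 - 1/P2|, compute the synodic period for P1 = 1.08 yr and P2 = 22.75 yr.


1/P_syn = |1/P1 - 1/P2| = |1/1.08 - 1/22.75| => P_syn = 1.1338

1.1338 years


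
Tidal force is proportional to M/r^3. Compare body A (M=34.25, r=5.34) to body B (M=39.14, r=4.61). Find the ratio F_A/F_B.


Ratio = (M1/r1^3) / (M2/r2^3) = (34.25/5.34^3) / (39.14/4.61^3) = 0.563

0.563


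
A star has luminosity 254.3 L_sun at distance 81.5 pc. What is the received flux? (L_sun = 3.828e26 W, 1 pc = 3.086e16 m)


F = L / (4*pi*d^2) = 9.735e+28 / (4*pi*(2.515e+18)^2) = 1.225e-09

1.225e-09 W/m^2


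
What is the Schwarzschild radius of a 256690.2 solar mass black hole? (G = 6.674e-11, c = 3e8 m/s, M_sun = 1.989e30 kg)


M = 256690.2 * 1.989e30 kg = 5.105568078e+35 kg. rs = 2GM/c^2 = 2 * 6.674e-11 * 5.105568078e+35 / (3e8)^2 = 7.572e+08

7.572e+08 m


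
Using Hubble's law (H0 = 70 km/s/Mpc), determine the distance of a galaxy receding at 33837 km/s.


d = v / H0 = 33837 / 70 = 483.3857

483.3857 Mpc


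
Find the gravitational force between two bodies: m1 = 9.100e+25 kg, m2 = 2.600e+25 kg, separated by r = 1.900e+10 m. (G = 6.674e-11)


F = G*m1*m2/r^2 = 6.674e-11 * 9.100e+25 * 2.600e+25 / (1.900e+10)^2 = 6.674e-11 * 2.366e+51 / 3.610e+20 = 4.374e+20

4.374e+20 N


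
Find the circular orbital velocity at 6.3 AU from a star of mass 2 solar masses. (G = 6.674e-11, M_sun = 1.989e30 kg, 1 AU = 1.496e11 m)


v = sqrt(GM/r) = sqrt(6.674e-11 * 3.978e+30 / 9.425e+11) = 16783.7661

16783.7661 m/s


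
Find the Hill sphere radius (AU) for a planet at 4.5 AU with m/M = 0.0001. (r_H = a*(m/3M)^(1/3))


r_H = a * (m/3M)^(1/3) = 4.5 * (0.0001/3)^(1/3) = 0.1448

0.1448 AU


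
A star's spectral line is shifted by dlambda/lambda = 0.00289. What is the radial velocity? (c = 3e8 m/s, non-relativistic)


v = (dlambda/lambda) * c = 0.00289 * 3e8 = 867000.0

867000.0 m/s


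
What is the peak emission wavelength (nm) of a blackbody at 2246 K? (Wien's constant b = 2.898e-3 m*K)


lam_max = b / T = 2.898e-3 / 2246 = 1.290e-06 m = 1290.2939 nm

1290.2939 nm


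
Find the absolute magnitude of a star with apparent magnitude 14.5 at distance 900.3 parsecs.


M = m - 5*log10(d) + 5 = 14.5 - 5*log10(900.3) + 5 = 4.7281

4.7281


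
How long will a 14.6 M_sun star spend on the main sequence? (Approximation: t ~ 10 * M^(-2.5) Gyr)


t = 10 * M^(-2.5) = 10 * 14.6^(-2.5) = 0.0123

0.0123 Gyr


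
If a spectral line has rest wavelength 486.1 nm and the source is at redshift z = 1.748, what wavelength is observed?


lam_obs = lam_emit * (1 + z) = 486.1 * (1 + 1.748) = 1335.8028

1335.8028 nm


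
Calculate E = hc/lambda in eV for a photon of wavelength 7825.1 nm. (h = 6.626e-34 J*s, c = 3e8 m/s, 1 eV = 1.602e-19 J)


E = hc/lambda = 6.626e-34 * 3e8 / 7.825e-06 = 2.540e-20 J = 0.1586 eV

0.1586 eV


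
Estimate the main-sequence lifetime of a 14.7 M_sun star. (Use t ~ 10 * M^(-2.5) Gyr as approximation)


t = 10 * M^(-2.5) = 10 * 14.7^(-2.5) = 0.0121

0.0121 Gyr


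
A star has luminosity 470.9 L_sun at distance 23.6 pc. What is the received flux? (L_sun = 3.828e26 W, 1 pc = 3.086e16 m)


F = L / (4*pi*d^2) = 1.803e+29 / (4*pi*(7.283e+17)^2) = 2.704e-08

2.704e-08 W/m^2


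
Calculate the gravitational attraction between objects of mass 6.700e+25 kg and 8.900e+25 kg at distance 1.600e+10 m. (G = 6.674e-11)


F = G*m1*m2/r^2 = 6.674e-11 * 6.700e+25 * 8.900e+25 / (1.600e+10)^2 = 6.674e-11 * 5.963e+51 / 2.560e+20 = 1.555e+21

1.555e+21 N


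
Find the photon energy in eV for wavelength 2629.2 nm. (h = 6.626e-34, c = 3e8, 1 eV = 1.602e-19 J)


E = hc/lambda = 6.626e-34 * 3e8 / 2.629e-06 = 7.560e-20 J = 0.4719 eV

0.4719 eV


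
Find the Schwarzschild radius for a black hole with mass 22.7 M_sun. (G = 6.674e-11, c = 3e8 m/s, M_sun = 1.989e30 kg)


M = 22.7 * 1.989e30 kg = 4.51503e+31 kg. rs = 2GM/c^2 = 2 * 6.674e-11 * 4.51503e+31 / (3e8)^2 = 66962.9116

66962.9116 m


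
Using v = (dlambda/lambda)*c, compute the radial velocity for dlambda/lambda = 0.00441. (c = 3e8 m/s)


v = (dlambda/lambda) * c = 0.00441 * 3e8 = 1.323e+06

1.323e+06 m/s


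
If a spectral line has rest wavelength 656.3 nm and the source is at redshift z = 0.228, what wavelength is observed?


lam_obs = lam_emit * (1 + z) = 656.3 * (1 + 0.228) = 805.9364

805.9364 nm


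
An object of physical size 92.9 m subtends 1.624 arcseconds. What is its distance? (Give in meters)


D = size / theta_rad, theta_rad = 1.624 * pi/(180*3600) = 7.873e-06, D = 1.180e+07

1.180e+07 m


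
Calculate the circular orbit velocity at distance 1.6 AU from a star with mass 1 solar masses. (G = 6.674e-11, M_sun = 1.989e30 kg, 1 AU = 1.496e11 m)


v = sqrt(GM/r) = sqrt(6.674e-11 * 1.989e+30 / 2.394e+11) = 23549.6634

23549.6634 m/s


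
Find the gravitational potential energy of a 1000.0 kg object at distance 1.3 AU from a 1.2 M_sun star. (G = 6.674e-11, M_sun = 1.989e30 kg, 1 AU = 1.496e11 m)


M = 1.2 * 1.989e30 kg = 2.3868e+30 kg; r = 1.3 AU * 1.496e11 m/AU = 1.9448e+11 m. U = -GM*m/r = -(6.674e-11 * 2.3868e+30 * 1000.0) / 1.9448e+11 = -8.191e+11

-8.191e+11 J


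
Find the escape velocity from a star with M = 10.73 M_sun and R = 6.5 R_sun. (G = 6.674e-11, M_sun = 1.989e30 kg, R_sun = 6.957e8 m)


M = 10.73 * 1.989e30 kg = 2.134197e+31 kg; R = 6.5 * 6.957e8 m = 4.52205e+09 m. v_esc = sqrt(2GM/R) = sqrt(2 * 6.674e-11 * 2.134197e+31 / 4.52205e+09) = 793702.3598

793702.3598 m/s
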